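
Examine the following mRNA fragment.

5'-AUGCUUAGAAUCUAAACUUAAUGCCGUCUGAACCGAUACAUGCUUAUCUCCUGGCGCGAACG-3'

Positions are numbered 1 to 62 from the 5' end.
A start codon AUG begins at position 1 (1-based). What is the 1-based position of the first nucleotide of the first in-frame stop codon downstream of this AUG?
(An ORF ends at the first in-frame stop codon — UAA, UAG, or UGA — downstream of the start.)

Codons from position 1: AUG (1–3), CUU (4–6), AGA (7–9), AUC (10–12), UAA (13–15).
UAA is a stop codon; it begins at position 13.

13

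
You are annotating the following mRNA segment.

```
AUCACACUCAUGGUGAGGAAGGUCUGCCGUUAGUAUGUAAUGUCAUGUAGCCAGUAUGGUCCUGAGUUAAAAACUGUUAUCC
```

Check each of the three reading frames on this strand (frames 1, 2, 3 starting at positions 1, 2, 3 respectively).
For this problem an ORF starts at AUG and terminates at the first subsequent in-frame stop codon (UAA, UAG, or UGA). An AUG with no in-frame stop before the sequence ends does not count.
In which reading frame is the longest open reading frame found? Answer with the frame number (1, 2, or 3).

1

Frame 1: AUC ACA CUC AUG GUG AGG AAG GUC UGC CGU UAG UAU GUA AUG UCA UGU AGC CAG UAU GGU CCU GAG UUA AAA ACU GUU AUC — AUG at 10, stop UAG at 31 → 24 nt.
Frame 2: UCA CAC UCA UGG UGA GGA AGG UCU GCC GUU AGU AUG UAA UGU CAU GUA GCC AGU AUG GUC CUG AGU UAA AAA CUG UUA UCC — AUG at 35, stop UAA at 38 → 6 nt; AUG at 56, stop UAA at 68 → 15 nt.
Frame 3: CAC ACU CAU GGU GAG GAA GGU CUG CCG UUA GUA UGU AAU GUC AUG UAG CCA GUA UGG UCC UGA GUU AAA AAC UGU UAU — AUG at 45, stop UAG at 48 → 6 nt.
Longest ORF is 24 nt in frame 1 (positions 10–33).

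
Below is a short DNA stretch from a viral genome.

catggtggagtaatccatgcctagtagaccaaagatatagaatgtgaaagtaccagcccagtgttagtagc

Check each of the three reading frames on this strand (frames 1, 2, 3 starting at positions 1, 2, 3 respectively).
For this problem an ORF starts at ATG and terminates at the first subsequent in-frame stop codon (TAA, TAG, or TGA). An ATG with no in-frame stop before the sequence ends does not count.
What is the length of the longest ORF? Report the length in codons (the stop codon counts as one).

8

Frame 1: CAT GGT GGA GTA ATC CAT GCC TAG TAG ACC AAA GAT ATA GAA TGT GAA AGT ACC AGC CCA GTG TTA GTA — no ATG→stop ORF.
Frame 2: ATG GTG GAG TAA TCC ATG CCT AGT AGA CCA AAG ATA TAG AAT GTG AAA GTA CCA GCC CAG TGT TAG TAG — ATG at 2, stop TAA at 11 → 12 nt; ATG at 17, stop TAG at 38 → 24 nt.
Frame 3: TGG TGG AGT AAT CCA TGC CTA GTA GAC CAA AGA TAT AGA ATG TGA AAG TAC CAG CCC AGT GTT AGT AGC — ATG at 42, stop TGA at 45 → 6 nt.
Longest: frame 2, positions 17–40, 24 nt = 8 codons = 7 aa. → 8 codons.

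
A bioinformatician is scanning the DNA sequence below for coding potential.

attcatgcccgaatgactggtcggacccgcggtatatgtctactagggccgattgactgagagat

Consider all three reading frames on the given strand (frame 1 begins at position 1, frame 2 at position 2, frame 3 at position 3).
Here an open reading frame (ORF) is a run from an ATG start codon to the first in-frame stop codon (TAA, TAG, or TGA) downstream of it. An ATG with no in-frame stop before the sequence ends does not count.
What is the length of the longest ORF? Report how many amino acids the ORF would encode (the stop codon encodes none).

Frame 1: ATT CAT GCC CGA ATG ACT GGT CGG ACC CGC GGT ATA TGT CTA CTA GGG CCG ATT GAC TGA GAG — ATG at 13, stop TGA at 58 → 48 nt.
Frame 2: TTC ATG CCC GAA TGA CTG GTC GGA CCC GCG GTA TAT GTC TAC TAG GGC CGA TTG ACT GAG AGA — ATG at 5, stop TGA at 14 → 12 nt.
Frame 3: TCA TGC CCG AAT GAC TGG TCG GAC CCG CGG TAT ATG TCT ACT AGG GCC GAT TGA CTG AGA GAT — ATG at 36, stop TGA at 54 → 21 nt.
Longest: frame 1, positions 13–60, 48 nt = 16 codons = 15 aa. → 15 amino acids.

15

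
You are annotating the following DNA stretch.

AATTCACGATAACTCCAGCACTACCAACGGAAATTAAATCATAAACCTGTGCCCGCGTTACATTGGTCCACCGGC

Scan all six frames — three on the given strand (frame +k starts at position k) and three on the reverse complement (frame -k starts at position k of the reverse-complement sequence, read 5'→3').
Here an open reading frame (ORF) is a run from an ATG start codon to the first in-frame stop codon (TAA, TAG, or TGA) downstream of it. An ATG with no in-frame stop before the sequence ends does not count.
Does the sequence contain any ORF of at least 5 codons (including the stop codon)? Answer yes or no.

no

Reverse complement (5'→3'): GCCGGTGGACCAATGTAACGCGGGCACAGGTTTATGATTTAATTTCCGTTGGTAGTGCTGGAGTTATCGTGAATT
Frame +1: AAT TCA CGA TAA CTC CAG CAC TAC CAA CGG AAA TTA AAT CAT AAA CCT GTG CCC GCG TTA CAT TGG TCC ACC GGC — no ATG→stop ORF.
Frame +2: ATT CAC GAT AAC TCC AGC ACT ACC AAC GGA AAT TAA ATC ATA AAC CTG TGC CCG CGT TAC ATT GGT CCA CCG — no ATG→stop ORF.
Frame +3: TTC ACG ATA ACT CCA GCA CTA CCA ACG GAA ATT AAA TCA TAA ACC TGT GCC CGC GTT ACA TTG GTC CAC CGG — no ATG→stop ORF.
Frame -1: GCC GGT GGA CCA ATG TAA CGC GGG CAC AGG TTT ATG ATT TAA TTT CCG TTG GTA GTG CTG GAG TTA TCG TGA ATT — ATG at 13, stop TAA at 16 → 6 nt; ATG at 34, stop TAA at 40 → 9 nt.
Frame -2: CCG GTG GAC CAA TGT AAC GCG GGC ACA GGT TTA TGA TTT AAT TTC CGT TGG TAG TGC TGG AGT TAT CGT GAA — no ATG→stop ORF.
Frame -3: CGG TGG ACC AAT GTA ACG CGG GCA CAG GTT TAT GAT TTA ATT TCC GTT GGT AGT GCT GGA GTT ATC GTG AAT — no ATG→stop ORF.
Largest ORF found is 3 codons < 5, so no.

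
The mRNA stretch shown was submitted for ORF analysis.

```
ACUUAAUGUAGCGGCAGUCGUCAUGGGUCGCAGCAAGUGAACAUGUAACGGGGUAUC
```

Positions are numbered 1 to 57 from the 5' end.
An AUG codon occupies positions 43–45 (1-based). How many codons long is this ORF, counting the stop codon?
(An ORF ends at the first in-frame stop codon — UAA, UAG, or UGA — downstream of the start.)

Codons from position 43: AUG (43–45), UAA (46–48).
UAA is the first in-frame stop; that's 2 codons including the stop.

2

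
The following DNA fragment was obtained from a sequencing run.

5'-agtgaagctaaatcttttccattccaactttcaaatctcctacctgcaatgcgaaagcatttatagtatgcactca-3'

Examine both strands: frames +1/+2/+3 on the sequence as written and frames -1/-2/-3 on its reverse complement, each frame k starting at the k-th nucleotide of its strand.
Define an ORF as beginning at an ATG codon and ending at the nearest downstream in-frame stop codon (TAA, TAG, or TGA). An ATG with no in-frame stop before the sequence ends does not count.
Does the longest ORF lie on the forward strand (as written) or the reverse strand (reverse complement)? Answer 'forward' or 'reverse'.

Reverse complement (5'→3'): TGAGTGCATACTATAAATGCTTTCGCATTGCAGGTAGGAGATTTGAAAGTTGGAATGGAAAAGATTTAGCTTCACT
Frame +1: AGT GAA GCT AAA TCT TTT CCA TTC CAA CTT TCA AAT CTC CTA CCT GCA ATG CGA AAG CAT TTA TAG TAT GCA CTC — ATG at 49, stop TAG at 64 → 18 nt.
Frame +2: GTG AAG CTA AAT CTT TTC CAT TCC AAC TTT CAA ATC TCC TAC CTG CAA TGC GAA AGC ATT TAT AGT ATG CAC TCA — no ATG→stop ORF.
Frame +3: TGA AGC TAA ATC TTT TCC ATT CCA ACT TTC AAA TCT CCT ACC TGC AAT GCG AAA GCA TTT ATA GTA TGC ACT — no ATG→stop ORF.
Frame -1: TGA GTG CAT ACT ATA AAT GCT TTC GCA TTG CAG GTA GGA GAT TTG AAA GTT GGA ATG GAA AAG ATT TAG CTT CAC — ATG at 55, stop TAG at 67 → 15 nt.
Frame -2: GAG TGC ATA CTA TAA ATG CTT TCG CAT TGC AGG TAG GAG ATT TGA AAG TTG GAA TGG AAA AGA TTT AGC TTC ACT — ATG at 17, stop TAG at 35 → 21 nt.
Frame -3: AGT GCA TAC TAT AAA TGC TTT CGC ATT GCA GGT AGG AGA TTT GAA AGT TGG AAT GGA AAA GAT TTA GCT TCA — no ATG→stop ORF.
Forward-strand max 18 nt; reverse-strand max 21 nt. The reverse strand has the longer ORF.

reverse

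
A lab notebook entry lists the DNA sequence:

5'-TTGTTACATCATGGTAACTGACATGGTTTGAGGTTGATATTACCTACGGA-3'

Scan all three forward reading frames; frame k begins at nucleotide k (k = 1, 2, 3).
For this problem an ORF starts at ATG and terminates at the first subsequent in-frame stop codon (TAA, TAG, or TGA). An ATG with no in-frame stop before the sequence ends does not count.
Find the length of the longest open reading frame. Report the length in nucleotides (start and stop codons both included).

21

Frame 1: TTG TTA CAT CAT GGT AAC TGA CAT GGT TTG AGG TTG ATA TTA CCT ACG — no ATG→stop ORF.
Frame 2: TGT TAC ATC ATG GTA ACT GAC ATG GTT TGA GGT TGA TAT TAC CTA CGG — ATG at 11, stop TGA at 29 → 21 nt; ATG at 23, stop TGA at 29 → 9 nt.
Frame 3: GTT ACA TCA TGG TAA CTG ACA TGG TTT GAG GTT GAT ATT ACC TAC GGA — no ATG→stop ORF.
Longest: frame 2, positions 11–31, 21 nt = 7 codons = 6 aa. → 21 nucleotides.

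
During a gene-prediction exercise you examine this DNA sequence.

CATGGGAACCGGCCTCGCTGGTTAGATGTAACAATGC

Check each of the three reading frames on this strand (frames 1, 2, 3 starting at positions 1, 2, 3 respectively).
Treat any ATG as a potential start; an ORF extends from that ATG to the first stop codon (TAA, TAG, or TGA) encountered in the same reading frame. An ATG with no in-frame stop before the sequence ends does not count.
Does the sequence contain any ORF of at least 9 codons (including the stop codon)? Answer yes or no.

no

Frame 1: CAT GGG AAC CGG CCT CGC TGG TTA GAT GTA ACA ATG — no ATG→stop ORF.
Frame 2: ATG GGA ACC GGC CTC GCT GGT TAG ATG TAA CAA TGC — ATG at 2, stop TAG at 23 → 24 nt; ATG at 26, stop TAA at 29 → 6 nt.
Frame 3: TGG GAA CCG GCC TCG CTG GTT AGA TGT AAC AAT — no ATG→stop ORF.
Largest ORF found is 8 codons < 9, so no.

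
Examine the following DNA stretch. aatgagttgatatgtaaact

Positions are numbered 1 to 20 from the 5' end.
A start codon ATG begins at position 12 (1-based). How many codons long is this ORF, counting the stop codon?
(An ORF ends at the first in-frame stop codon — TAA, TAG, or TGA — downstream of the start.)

Codons from position 12: ATG (12–14), TAA (15–17).
TAA is the first in-frame stop; that's 2 codons including the stop.

2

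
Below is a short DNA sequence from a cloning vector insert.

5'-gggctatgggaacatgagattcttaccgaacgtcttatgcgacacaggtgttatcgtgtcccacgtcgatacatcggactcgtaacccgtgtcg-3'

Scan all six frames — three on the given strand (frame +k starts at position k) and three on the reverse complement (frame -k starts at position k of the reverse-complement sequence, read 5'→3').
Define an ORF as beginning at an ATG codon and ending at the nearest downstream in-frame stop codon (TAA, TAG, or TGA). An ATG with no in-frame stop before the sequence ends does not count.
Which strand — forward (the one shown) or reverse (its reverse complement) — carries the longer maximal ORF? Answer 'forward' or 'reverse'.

forward

Reverse complement (5'→3'): CGACACGGGTTACGAGTCCGATGTATCGACGTGGGACACGATAACACCTGTGTCGCATAAGACGTTCGGTAAGAATCTCATGTTCCCATAGCCC
Frame +1: GGG CTA TGG GAA CAT GAG ATT CTT ACC GAA CGT CTT ATG CGA CAC AGG TGT TAT CGT GTC CCA CGT CGA TAC ATC GGA CTC GTA ACC CGT GTC — no ATG→stop ORF.
Frame +2: GGC TAT GGG AAC ATG AGA TTC TTA CCG AAC GTC TTA TGC GAC ACA GGT GTT ATC GTG TCC CAC GTC GAT ACA TCG GAC TCG TAA CCC GTG TCG — ATG at 14, stop TAA at 83 → 72 nt.
Frame +3: GCT ATG GGA ACA TGA GAT TCT TAC CGA ACG TCT TAT GCG ACA CAG GTG TTA TCG TGT CCC ACG TCG ATA CAT CGG ACT CGT AAC CCG TGT — ATG at 6, stop TGA at 15 → 12 nt.
Frame -1: CGA CAC GGG TTA CGA GTC CGA TGT ATC GAC GTG GGA CAC GAT AAC ACC TGT GTC GCA TAA GAC GTT CGG TAA GAA TCT CAT GTT CCC ATA GCC — no ATG→stop ORF.
Frame -2: GAC ACG GGT TAC GAG TCC GAT GTA TCG ACG TGG GAC ACG ATA ACA CCT GTG TCG CAT AAG ACG TTC GGT AAG AAT CTC ATG TTC CCA TAG CCC — ATG at 80, stop TAG at 89 → 12 nt.
Frame -3: ACA CGG GTT ACG AGT CCG ATG TAT CGA CGT GGG ACA CGA TAA CAC CTG TGT CGC ATA AGA CGT TCG GTA AGA ATC TCA TGT TCC CAT AGC — ATG at 21, stop TAA at 42 → 24 nt.
Forward-strand max 72 nt; reverse-strand max 24 nt. The forward strand has the longer ORF.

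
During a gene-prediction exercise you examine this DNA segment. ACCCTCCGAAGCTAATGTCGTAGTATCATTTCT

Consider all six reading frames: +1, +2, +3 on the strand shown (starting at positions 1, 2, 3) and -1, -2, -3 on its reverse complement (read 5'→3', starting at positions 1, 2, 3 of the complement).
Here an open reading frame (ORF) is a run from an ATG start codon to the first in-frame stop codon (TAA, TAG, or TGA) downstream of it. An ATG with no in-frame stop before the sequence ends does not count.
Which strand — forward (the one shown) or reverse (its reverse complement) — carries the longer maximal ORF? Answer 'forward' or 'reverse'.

reverse

Reverse complement (5'→3'): AGAAATGATACTACGACATTAGCTTCGGAGGGT
Frame +1: ACC CTC CGA AGC TAA TGT CGT AGT ATC ATT TCT — no ATG→stop ORF.
Frame +2: CCC TCC GAA GCT AAT GTC GTA GTA TCA TTT — no ATG→stop ORF.
Frame +3: CCT CCG AAG CTA ATG TCG TAG TAT CAT TTC — ATG at 15, stop TAG at 21 → 9 nt.
Frame -1: AGA AAT GAT ACT ACG ACA TTA GCT TCG GAG GGT — no ATG→stop ORF.
Frame -2: GAA ATG ATA CTA CGA CAT TAG CTT CGG AGG — ATG at 5, stop TAG at 20 → 18 nt.
Frame -3: AAA TGA TAC TAC GAC ATT AGC TTC GGA GGG — no ATG→stop ORF.
Forward-strand max 9 nt; reverse-strand max 18 nt. The reverse strand has the longer ORF.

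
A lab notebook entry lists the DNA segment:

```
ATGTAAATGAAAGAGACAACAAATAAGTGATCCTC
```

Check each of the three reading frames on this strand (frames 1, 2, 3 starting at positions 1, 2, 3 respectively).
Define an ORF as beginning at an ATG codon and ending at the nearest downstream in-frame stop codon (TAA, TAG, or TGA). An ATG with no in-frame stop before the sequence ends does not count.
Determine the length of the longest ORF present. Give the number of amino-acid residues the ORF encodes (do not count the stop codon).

7

Frame 1: ATG TAA ATG AAA GAG ACA ACA AAT AAG TGA TCC — ATG at 1, stop TAA at 4 → 6 nt; ATG at 7, stop TGA at 28 → 24 nt.
Frame 2: TGT AAA TGA AAG AGA CAA CAA ATA AGT GAT CCT — no ATG→stop ORF.
Frame 3: GTA AAT GAA AGA GAC AAC AAA TAA GTG ATC CTC — no ATG→stop ORF.
Longest: frame 1, positions 7–30, 24 nt = 8 codons = 7 aa. → 7 amino acids.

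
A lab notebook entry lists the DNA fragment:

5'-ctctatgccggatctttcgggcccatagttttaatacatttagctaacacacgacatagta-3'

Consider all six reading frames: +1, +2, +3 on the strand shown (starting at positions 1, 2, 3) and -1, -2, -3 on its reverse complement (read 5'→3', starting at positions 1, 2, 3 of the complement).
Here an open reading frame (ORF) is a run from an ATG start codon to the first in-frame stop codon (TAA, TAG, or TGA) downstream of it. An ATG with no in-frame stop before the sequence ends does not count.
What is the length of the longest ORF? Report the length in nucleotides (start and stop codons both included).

24

Reverse complement (5'→3'): TACTATGTCGTGTGTTAGCTAAATGTATTAAAACTATGGGCCCGAAAGATCCGGCATAGAG
Frame +1: CTC TAT GCC GGA TCT TTC GGG CCC ATA GTT TTA ATA CAT TTA GCT AAC ACA CGA CAT AGT — no ATG→stop ORF.
Frame +2: TCT ATG CCG GAT CTT TCG GGC CCA TAG TTT TAA TAC ATT TAG CTA ACA CAC GAC ATA GTA — ATG at 5, stop TAG at 26 → 24 nt.
Frame +3: CTA TGC CGG ATC TTT CGG GCC CAT AGT TTT AAT ACA TTT AGC TAA CAC ACG ACA TAG — no ATG→stop ORF.
Frame -1: TAC TAT GTC GTG TGT TAG CTA AAT GTA TTA AAA CTA TGG GCC CGA AAG ATC CGG CAT AGA — no ATG→stop ORF.
Frame -2: ACT ATG TCG TGT GTT AGC TAA ATG TAT TAA AAC TAT GGG CCC GAA AGA TCC GGC ATA GAG — ATG at 5, stop TAA at 20 → 18 nt; ATG at 23, stop TAA at 29 → 9 nt.
Frame -3: CTA TGT CGT GTG TTA GCT AAA TGT ATT AAA ACT ATG GGC CCG AAA GAT CCG GCA TAG — ATG at 36, stop TAG at 57 → 24 nt.
Longest: frame +2, positions 5–28, 24 nt = 8 codons = 7 aa. → 24 nucleotides.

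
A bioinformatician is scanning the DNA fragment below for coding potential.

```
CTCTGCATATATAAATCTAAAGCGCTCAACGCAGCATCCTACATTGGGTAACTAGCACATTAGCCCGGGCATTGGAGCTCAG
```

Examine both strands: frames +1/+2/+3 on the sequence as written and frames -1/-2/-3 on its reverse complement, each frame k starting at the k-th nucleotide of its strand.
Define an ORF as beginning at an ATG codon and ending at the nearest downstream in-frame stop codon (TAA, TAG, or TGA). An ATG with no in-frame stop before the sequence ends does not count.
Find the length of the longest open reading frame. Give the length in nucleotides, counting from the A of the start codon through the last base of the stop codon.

Reverse complement (5'→3'): CTGAGCTCCAATGCCCGGGCTAATGTGCTAGTTACCCAATGTAGGATGCTGCGTTGAGCGCTTTAGATTTATATATGCAGAG
Frame +1: CTC TGC ATA TAT AAA TCT AAA GCG CTC AAC GCA GCA TCC TAC ATT GGG TAA CTA GCA CAT TAG CCC GGG CAT TGG AGC TCA — no ATG→stop ORF.
Frame +2: TCT GCA TAT ATA AAT CTA AAG CGC TCA ACG CAG CAT CCT ACA TTG GGT AAC TAG CAC ATT AGC CCG GGC ATT GGA GCT CAG — no ATG→stop ORF.
Frame +3: CTG CAT ATA TAA ATC TAA AGC GCT CAA CGC AGC ATC CTA CAT TGG GTA ACT AGC ACA TTA GCC CGG GCA TTG GAG CTC — no ATG→stop ORF.
Frame -1: CTG AGC TCC AAT GCC CGG GCT AAT GTG CTA GTT ACC CAA TGT AGG ATG CTG CGT TGA GCG CTT TAG ATT TAT ATA TGC AGA — ATG at 46, stop TGA at 55 → 12 nt.
Frame -2: TGA GCT CCA ATG CCC GGG CTA ATG TGC TAG TTA CCC AAT GTA GGA TGC TGC GTT GAG CGC TTT AGA TTT ATA TAT GCA GAG — ATG at 11, stop TAG at 29 → 21 nt; ATG at 23, stop TAG at 29 → 9 nt.
Frame -3: GAG CTC CAA TGC CCG GGC TAA TGT GCT AGT TAC CCA ATG TAG GAT GCT GCG TTG AGC GCT TTA GAT TTA TAT ATG CAG — ATG at 39, stop TAG at 42 → 6 nt.
Longest: frame -2, positions 11–31, 21 nt = 7 codons = 6 aa. → 21 nucleotides.

21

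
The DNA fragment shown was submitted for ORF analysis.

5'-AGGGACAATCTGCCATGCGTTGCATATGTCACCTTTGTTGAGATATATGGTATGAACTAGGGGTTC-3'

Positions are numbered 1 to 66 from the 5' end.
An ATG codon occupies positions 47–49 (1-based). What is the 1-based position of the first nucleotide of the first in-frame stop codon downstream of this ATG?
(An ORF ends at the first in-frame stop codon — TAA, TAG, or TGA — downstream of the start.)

53

Codons from position 47: ATG (47–49), GTA (50–52), TGA (53–55).
TGA is a stop codon; it begins at position 53.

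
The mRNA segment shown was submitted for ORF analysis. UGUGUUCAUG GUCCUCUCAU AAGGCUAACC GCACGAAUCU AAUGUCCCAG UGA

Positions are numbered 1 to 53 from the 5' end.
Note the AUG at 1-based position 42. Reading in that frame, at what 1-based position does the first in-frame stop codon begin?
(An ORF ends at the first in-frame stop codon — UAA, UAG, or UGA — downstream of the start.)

51

Codons from position 42: AUG (42–44), UCC (45–47), CAG (48–50), UGA (51–53).
UGA is a stop codon; it begins at position 51.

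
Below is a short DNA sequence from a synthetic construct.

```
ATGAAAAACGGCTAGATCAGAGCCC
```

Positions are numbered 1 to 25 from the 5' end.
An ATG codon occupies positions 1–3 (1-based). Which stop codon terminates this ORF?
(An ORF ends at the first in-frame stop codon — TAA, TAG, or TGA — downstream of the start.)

TAG

Codons from position 1: ATG (1–3), AAA (4–6), AAC (7–9), GGC (10–12), TAG (13–15).
The first in-frame stop codon is TAG.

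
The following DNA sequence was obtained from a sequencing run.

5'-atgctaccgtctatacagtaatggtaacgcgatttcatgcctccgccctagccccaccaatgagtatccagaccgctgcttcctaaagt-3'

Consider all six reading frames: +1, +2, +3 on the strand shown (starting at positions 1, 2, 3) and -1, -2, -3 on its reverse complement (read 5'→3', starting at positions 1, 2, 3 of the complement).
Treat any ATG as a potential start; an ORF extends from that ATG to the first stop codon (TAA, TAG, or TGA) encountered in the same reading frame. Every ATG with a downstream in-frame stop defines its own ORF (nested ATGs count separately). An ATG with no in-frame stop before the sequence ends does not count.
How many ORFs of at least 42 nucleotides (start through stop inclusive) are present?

1

Reverse complement (5'→3'): ACTTTAGGAAGCAGCGGTCTGGATACTCATTGGTGGGGCTAGGGCGGAGGCATGAAATCGCGTTACCATTACTGTATAGACGGTAGCAT
Frame +1: ATG CTA CCG TCT ATA CAG TAA TGG TAA CGC GAT TTC ATG CCT CCG CCC TAG CCC CAC CAA TGA GTA TCC AGA CCG CTG CTT CCT AAA — ATG at 1, stop TAA at 19 → 21 nt; ATG at 37, stop TAG at 49 → 15 nt.
Frame +2: TGC TAC CGT CTA TAC AGT AAT GGT AAC GCG ATT TCA TGC CTC CGC CCT AGC CCC ACC AAT GAG TAT CCA GAC CGC TGC TTC CTA AAG — no ATG→stop ORF.
Frame +3: GCT ACC GTC TAT ACA GTA ATG GTA ACG CGA TTT CAT GCC TCC GCC CTA GCC CCA CCA ATG AGT ATC CAG ACC GCT GCT TCC TAA AGT — ATG at 21, stop TAA at 84 → 66 nt; ATG at 60, stop TAA at 84 → 27 nt.
Frame -1: ACT TTA GGA AGC AGC GGT CTG GAT ACT CAT TGG TGG GGC TAG GGC GGA GGC ATG AAA TCG CGT TAC CAT TAC TGT ATA GAC GGT AGC — no ATG→stop ORF.
Frame -2: CTT TAG GAA GCA GCG GTC TGG ATA CTC ATT GGT GGG GCT AGG GCG GAG GCA TGA AAT CGC GTT ACC ATT ACT GTA TAG ACG GTA GCA — no ATG→stop ORF.
Frame -3: TTT AGG AAG CAG CGG TCT GGA TAC TCA TTG GTG GGG CTA GGG CGG AGG CAT GAA ATC GCG TTA CCA TTA CTG TAT AGA CGG TAG CAT — no ATG→stop ORF.
ORFs ≥ 42 nucleotides: frame +3 21–86 (66 nucleotides). Count = 1.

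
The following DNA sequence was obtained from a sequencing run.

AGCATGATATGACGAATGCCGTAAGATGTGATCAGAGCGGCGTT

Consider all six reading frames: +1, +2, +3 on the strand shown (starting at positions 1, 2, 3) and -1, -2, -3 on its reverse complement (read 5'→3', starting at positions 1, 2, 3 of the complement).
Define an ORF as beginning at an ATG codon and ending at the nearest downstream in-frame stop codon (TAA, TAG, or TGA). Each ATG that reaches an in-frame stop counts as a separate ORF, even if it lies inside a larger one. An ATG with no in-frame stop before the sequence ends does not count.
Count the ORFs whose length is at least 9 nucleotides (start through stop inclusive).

2

Reverse complement (5'→3'): AACGCCGCTCTGATCACATCTTACGGCATTCGTCATATCATGCT
Frame +1: AGC ATG ATA TGA CGA ATG CCG TAA GAT GTG ATC AGA GCG GCG — ATG at 4, stop TGA at 10 → 9 nt; ATG at 16, stop TAA at 22 → 9 nt.
Frame +2: GCA TGA TAT GAC GAA TGC CGT AAG ATG TGA TCA GAG CGG CGT — ATG at 26, stop TGA at 29 → 6 nt.
Frame +3: CAT GAT ATG ACG AAT GCC GTA AGA TGT GAT CAG AGC GGC GTT — no ATG→stop ORF.
Frame -1: AAC GCC GCT CTG ATC ACA TCT TAC GGC ATT CGT CAT ATC ATG — no ATG→stop ORF.
Frame -2: ACG CCG CTC TGA TCA CAT CTT ACG GCA TTC GTC ATA TCA TGC — no ATG→stop ORF.
Frame -3: CGC CGC TCT GAT CAC ATC TTA CGG CAT TCG TCA TAT CAT GCT — no ATG→stop ORF.
ORFs ≥ 9 nucleotides: frame +1 4–12 (9 nucleotides), frame +1 16–24 (9 nucleotides). Count = 2.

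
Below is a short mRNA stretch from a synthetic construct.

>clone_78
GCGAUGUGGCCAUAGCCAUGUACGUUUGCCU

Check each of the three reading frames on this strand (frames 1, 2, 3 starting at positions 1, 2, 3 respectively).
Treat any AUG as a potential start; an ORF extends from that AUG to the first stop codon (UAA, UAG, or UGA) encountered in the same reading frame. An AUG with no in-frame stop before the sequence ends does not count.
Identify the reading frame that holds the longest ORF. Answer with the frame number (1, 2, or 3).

Frame 1: GCG AUG UGG CCA UAG CCA UGU ACG UUU GCC — AUG at 4, stop UAG at 13 → 12 nt.
Frame 2: CGA UGU GGC CAU AGC CAU GUA CGU UUG CCU — no AUG→stop ORF.
Frame 3: GAU GUG GCC AUA GCC AUG UAC GUU UGC — no AUG→stop ORF.
Longest ORF is 12 nt in frame 1 (positions 4–15).

1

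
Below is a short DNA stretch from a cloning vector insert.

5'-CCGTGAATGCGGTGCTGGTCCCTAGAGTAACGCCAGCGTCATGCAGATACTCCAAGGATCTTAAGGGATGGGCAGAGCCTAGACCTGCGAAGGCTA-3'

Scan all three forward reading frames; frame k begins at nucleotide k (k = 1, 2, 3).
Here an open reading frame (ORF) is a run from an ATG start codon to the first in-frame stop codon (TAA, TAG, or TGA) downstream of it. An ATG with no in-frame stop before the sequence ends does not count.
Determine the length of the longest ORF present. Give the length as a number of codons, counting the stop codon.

Frame 1: CCG TGA ATG CGG TGC TGG TCC CTA GAG TAA CGC CAG CGT CAT GCA GAT ACT CCA AGG ATC TTA AGG GAT GGG CAG AGC CTA GAC CTG CGA AGG CTA — ATG at 7, stop TAA at 28 → 24 nt.
Frame 2: CGT GAA TGC GGT GCT GGT CCC TAG AGT AAC GCC AGC GTC ATG CAG ATA CTC CAA GGA TCT TAA GGG ATG GGC AGA GCC TAG ACC TGC GAA GGC — ATG at 41, stop TAA at 62 → 24 nt; ATG at 68, stop TAG at 80 → 15 nt.
Frame 3: GTG AAT GCG GTG CTG GTC CCT AGA GTA ACG CCA GCG TCA TGC AGA TAC TCC AAG GAT CTT AAG GGA TGG GCA GAG CCT AGA CCT GCG AAG GCT — no ATG→stop ORF.
Longest: frame 1, positions 7–30, 24 nt = 8 codons = 7 aa. → 8 codons.

8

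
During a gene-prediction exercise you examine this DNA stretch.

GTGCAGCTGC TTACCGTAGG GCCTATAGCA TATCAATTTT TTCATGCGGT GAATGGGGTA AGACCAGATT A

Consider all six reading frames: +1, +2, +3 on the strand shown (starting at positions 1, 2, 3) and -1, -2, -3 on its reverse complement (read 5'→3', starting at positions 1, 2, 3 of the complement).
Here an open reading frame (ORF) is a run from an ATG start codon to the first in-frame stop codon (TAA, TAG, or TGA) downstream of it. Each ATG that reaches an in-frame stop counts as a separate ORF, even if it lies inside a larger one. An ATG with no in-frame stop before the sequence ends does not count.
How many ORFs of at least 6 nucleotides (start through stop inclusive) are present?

Reverse complement (5'→3'): TAATCTGGTCTTACCCCATTCACCGCATGAAAAAATTGATATGCTATAGGCCCTACGGTAAGCAGCTGCAC
Frame +1: GTG CAG CTG CTT ACC GTA GGG CCT ATA GCA TAT CAA TTT TTT CAT GCG GTG AAT GGG GTA AGA CCA GAT — no ATG→stop ORF.
Frame +2: TGC AGC TGC TTA CCG TAG GGC CTA TAG CAT ATC AAT TTT TTC ATG CGG TGA ATG GGG TAA GAC CAG ATT — ATG at 44, stop TGA at 50 → 9 nt; ATG at 53, stop TAA at 59 → 9 nt.
Frame +3: GCA GCT GCT TAC CGT AGG GCC TAT AGC ATA TCA ATT TTT TCA TGC GGT GAA TGG GGT AAG ACC AGA TTA — no ATG→stop ORF.
Frame -1: TAA TCT GGT CTT ACC CCA TTC ACC GCA TGA AAA AAT TGA TAT GCT ATA GGC CCT ACG GTA AGC AGC TGC — no ATG→stop ORF.
Frame -2: AAT CTG GTC TTA CCC CAT TCA CCG CAT GAA AAA ATT GAT ATG CTA TAG GCC CTA CGG TAA GCA GCT GCA — ATG at 41, stop TAG at 47 → 9 nt.
Frame -3: ATC TGG TCT TAC CCC ATT CAC CGC ATG AAA AAA TTG ATA TGC TAT AGG CCC TAC GGT AAG CAG CTG CAC — no ATG→stop ORF.
ORFs ≥ 6 nucleotides: frame +2 44–52 (9 nucleotides), frame +2 53–61 (9 nucleotides), frame -2 41–49 (9 nucleotides). Count = 3.

3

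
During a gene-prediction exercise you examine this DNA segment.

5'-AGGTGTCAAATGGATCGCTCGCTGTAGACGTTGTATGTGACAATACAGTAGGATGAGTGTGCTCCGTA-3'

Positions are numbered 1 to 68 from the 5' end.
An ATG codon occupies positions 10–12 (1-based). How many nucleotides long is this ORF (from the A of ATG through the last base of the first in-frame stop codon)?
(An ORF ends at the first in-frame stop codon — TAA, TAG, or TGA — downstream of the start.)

18

Codons from position 10: ATG (10–12), GAT (13–15), CGC (16–18), TCG (19–21), CTG (22–24), TAG (25–27).
TAG is the first in-frame stop; ORF spans 10–27, 18 nucleotides.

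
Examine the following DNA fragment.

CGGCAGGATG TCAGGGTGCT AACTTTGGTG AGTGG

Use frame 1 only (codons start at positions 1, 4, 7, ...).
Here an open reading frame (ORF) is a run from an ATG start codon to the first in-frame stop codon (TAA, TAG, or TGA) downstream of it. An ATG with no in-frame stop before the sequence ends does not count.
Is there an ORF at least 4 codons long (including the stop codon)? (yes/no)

no

Frame 1: CGG CAG GAT GTC AGG GTG CTA ACT TTG GTG AGT — no ATG→stop ORF.
Largest ORF found is 0 codons < 4, so no.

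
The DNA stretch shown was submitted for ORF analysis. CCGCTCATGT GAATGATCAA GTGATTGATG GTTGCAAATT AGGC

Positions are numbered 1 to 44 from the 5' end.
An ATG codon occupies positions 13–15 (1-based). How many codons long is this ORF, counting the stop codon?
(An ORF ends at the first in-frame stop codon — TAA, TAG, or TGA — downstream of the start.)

Codons from position 13: ATG (13–15), ATC (16–18), AAG (19–21), TGA (22–24).
TGA is the first in-frame stop; that's 4 codons including the stop.

4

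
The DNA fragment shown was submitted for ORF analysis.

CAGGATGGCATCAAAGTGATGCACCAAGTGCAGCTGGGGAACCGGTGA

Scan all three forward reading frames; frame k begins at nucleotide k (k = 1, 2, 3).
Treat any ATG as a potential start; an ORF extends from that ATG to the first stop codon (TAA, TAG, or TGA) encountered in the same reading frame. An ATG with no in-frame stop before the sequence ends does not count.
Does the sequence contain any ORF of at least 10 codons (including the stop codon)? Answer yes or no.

yes

Frame 1: CAG GAT GGC ATC AAA GTG ATG CAC CAA GTG CAG CTG GGG AAC CGG TGA — ATG at 19, stop TGA at 46 → 30 nt.
Frame 2: AGG ATG GCA TCA AAG TGA TGC ACC AAG TGC AGC TGG GGA ACC GGT — ATG at 5, stop TGA at 17 → 15 nt.
Frame 3: GGA TGG CAT CAA AGT GAT GCA CCA AGT GCA GCT GGG GAA CCG GTG — no ATG→stop ORF.
Frame 1 has an ORF of 10 codons (positions 19–48) ≥ 10, so yes.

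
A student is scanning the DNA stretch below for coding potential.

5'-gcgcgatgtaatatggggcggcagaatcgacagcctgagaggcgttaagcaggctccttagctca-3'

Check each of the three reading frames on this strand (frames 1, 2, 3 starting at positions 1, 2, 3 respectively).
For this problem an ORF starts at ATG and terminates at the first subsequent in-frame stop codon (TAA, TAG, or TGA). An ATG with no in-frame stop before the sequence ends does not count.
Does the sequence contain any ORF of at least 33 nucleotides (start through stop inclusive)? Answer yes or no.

Frame 1: GCG CGA TGT AAT ATG GGG CGG CAG AAT CGA CAG CCT GAG AGG CGT TAA GCA GGC TCC TTA GCT — ATG at 13, stop TAA at 46 → 36 nt.
Frame 2: CGC GAT GTA ATA TGG GGC GGC AGA ATC GAC AGC CTG AGA GGC GTT AAG CAG GCT CCT TAG CTC — no ATG→stop ORF.
Frame 3: GCG ATG TAA TAT GGG GCG GCA GAA TCG ACA GCC TGA GAG GCG TTA AGC AGG CTC CTT AGC TCA — ATG at 6, stop TAA at 9 → 6 nt.
Frame 1 has an ORF of 36 nucleotides (positions 13–48) ≥ 33, so yes.

yes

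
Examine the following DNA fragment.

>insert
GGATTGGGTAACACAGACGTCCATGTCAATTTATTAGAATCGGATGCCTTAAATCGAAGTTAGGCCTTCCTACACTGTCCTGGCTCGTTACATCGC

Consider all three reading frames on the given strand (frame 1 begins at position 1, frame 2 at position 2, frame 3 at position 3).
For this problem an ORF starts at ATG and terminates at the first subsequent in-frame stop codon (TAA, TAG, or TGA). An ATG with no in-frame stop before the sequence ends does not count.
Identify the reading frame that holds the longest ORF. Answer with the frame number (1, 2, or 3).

2

Frame 1: GGA TTG GGT AAC ACA GAC GTC CAT GTC AAT TTA TTA GAA TCG GAT GCC TTA AAT CGA AGT TAG GCC TTC CTA CAC TGT CCT GGC TCG TTA CAT CGC — no ATG→stop ORF.
Frame 2: GAT TGG GTA ACA CAG ACG TCC ATG TCA ATT TAT TAG AAT CGG ATG CCT TAA ATC GAA GTT AGG CCT TCC TAC ACT GTC CTG GCT CGT TAC ATC — ATG at 23, stop TAG at 35 → 15 nt; ATG at 44, stop TAA at 50 → 9 nt.
Frame 3: ATT GGG TAA CAC AGA CGT CCA TGT CAA TTT ATT AGA ATC GGA TGC CTT AAA TCG AAG TTA GGC CTT CCT ACA CTG TCC TGG CTC GTT ACA TCG — no ATG→stop ORF.
Longest ORF is 15 nt in frame 2 (positions 23–37).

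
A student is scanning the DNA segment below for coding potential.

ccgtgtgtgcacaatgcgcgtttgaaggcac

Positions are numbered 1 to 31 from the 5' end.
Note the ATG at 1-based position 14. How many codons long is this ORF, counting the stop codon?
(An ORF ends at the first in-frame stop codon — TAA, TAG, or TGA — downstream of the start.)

Codons from position 14: ATG (14–16), CGC (17–19), GTT (20–22), TGA (23–25).
TGA is the first in-frame stop; that's 4 codons including the stop.

4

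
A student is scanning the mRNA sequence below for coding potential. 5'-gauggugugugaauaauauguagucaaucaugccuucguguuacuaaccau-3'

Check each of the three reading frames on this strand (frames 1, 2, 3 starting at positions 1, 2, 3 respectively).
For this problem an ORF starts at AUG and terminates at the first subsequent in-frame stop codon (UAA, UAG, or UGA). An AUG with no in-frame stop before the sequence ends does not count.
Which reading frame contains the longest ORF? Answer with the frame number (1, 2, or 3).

Frame 1: GAU GGU GUG UGA AUA AUA UGU AGU CAA UCA UGC CUU CGU GUU ACU AAC CAU — no AUG→stop ORF.
Frame 2: AUG GUG UGU GAA UAA UAU GUA GUC AAU CAU GCC UUC GUG UUA CUA ACC — AUG at 2, stop UAA at 14 → 15 nt.
Frame 3: UGG UGU GUG AAU AAU AUG UAG UCA AUC AUG CCU UCG UGU UAC UAA CCA — AUG at 18, stop UAG at 21 → 6 nt; AUG at 30, stop UAA at 45 → 18 nt.
Longest ORF is 18 nt in frame 3 (positions 30–47).

3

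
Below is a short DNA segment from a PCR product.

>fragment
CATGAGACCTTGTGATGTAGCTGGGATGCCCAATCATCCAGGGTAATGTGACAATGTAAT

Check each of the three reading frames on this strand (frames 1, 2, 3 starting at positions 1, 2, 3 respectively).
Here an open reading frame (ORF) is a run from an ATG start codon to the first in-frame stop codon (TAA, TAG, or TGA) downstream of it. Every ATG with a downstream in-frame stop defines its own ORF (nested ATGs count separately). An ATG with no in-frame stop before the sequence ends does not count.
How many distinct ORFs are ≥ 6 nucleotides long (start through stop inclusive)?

Frame 1: CAT GAG ACC TTG TGA TGT AGC TGG GAT GCC CAA TCA TCC AGG GTA ATG TGA CAA TGT AAT — ATG at 46, stop TGA at 49 → 6 nt.
Frame 2: ATG AGA CCT TGT GAT GTA GCT GGG ATG CCC AAT CAT CCA GGG TAA TGT GAC AAT GTA — ATG at 2, stop TAA at 44 → 45 nt; ATG at 26, stop TAA at 44 → 21 nt.
Frame 3: TGA GAC CTT GTG ATG TAG CTG GGA TGC CCA ATC ATC CAG GGT AAT GTG ACA ATG TAA — ATG at 15, stop TAG at 18 → 6 nt; ATG at 54, stop TAA at 57 → 6 nt.
ORFs ≥ 6 nucleotides: frame 1 46–51 (6 nucleotides), frame 2 2–46 (45 nucleotides), frame 2 26–46 (21 nucleotides), frame 3 15–20 (6 nucleotides), frame 3 54–59 (6 nucleotides). Count = 5.

5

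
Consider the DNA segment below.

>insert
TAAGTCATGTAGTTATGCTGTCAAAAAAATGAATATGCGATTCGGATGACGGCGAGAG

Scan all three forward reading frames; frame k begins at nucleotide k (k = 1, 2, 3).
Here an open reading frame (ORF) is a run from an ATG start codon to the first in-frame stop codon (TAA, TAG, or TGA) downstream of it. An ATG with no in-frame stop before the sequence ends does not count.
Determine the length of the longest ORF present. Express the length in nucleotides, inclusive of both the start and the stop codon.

Frame 1: TAA GTC ATG TAG TTA TGC TGT CAA AAA AAT GAA TAT GCG ATT CGG ATG ACG GCG AGA — ATG at 7, stop TAG at 10 → 6 nt.
Frame 2: AAG TCA TGT AGT TAT GCT GTC AAA AAA ATG AAT ATG CGA TTC GGA TGA CGG CGA GAG — ATG at 29, stop TGA at 47 → 21 nt; ATG at 35, stop TGA at 47 → 15 nt.
Frame 3: AGT CAT GTA GTT ATG CTG TCA AAA AAA TGA ATA TGC GAT TCG GAT GAC GGC GAG — ATG at 15, stop TGA at 30 → 18 nt.
Longest: frame 2, positions 29–49, 21 nt = 7 codons = 6 aa. → 21 nucleotides.

21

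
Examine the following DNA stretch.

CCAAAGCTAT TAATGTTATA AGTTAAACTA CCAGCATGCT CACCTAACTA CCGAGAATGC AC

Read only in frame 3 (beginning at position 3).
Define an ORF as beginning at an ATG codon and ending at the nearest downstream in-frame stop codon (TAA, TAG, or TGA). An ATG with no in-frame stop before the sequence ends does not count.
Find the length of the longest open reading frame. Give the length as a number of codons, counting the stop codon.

4

Frame 3: AAA GCT ATT AAT GTT ATA AGT TAA ACT ACC AGC ATG CTC ACC TAA CTA CCG AGA ATG CAC — ATG at 36, stop TAA at 45 → 12 nt.
Longest: frame 3, positions 36–47, 12 nt = 4 codons = 3 aa. → 4 codons.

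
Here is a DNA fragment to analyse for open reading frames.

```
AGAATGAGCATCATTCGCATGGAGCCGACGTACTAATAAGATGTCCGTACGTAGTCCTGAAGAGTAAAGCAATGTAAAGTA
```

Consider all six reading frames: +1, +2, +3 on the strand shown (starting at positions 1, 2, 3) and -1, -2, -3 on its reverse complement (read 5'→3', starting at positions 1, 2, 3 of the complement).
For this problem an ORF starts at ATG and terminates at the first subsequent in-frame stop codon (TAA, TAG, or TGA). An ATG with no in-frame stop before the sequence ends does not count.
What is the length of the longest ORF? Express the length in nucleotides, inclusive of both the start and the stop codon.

33

Reverse complement (5'→3'): TACTTTACATTGCTTTACTCTTCAGGACTACGTACGGACATCTTATTAGTACGTCGGCTCCATGCGAATGATGCTCATTCT
Frame +1: AGA ATG AGC ATC ATT CGC ATG GAG CCG ACG TAC TAA TAA GAT GTC CGT ACG TAG TCC TGA AGA GTA AAG CAA TGT AAA GTA — ATG at 4, stop TAA at 34 → 33 nt; ATG at 19, stop TAA at 34 → 18 nt.
Frame +2: GAA TGA GCA TCA TTC GCA TGG AGC CGA CGT ACT AAT AAG ATG TCC GTA CGT AGT CCT GAA GAG TAA AGC AAT GTA AAG — ATG at 41, stop TAA at 65 → 27 nt.
Frame +3: AAT GAG CAT CAT TCG CAT GGA GCC GAC GTA CTA ATA AGA TGT CCG TAC GTA GTC CTG AAG AGT AAA GCA ATG TAA AGT — ATG at 72, stop TAA at 75 → 6 nt.
Frame -1: TAC TTT ACA TTG CTT TAC TCT TCA GGA CTA CGT ACG GAC ATC TTA TTA GTA CGT CGG CTC CAT GCG AAT GAT GCT CAT TCT — no ATG→stop ORF.
Frame -2: ACT TTA CAT TGC TTT ACT CTT CAG GAC TAC GTA CGG ACA TCT TAT TAG TAC GTC GGC TCC ATG CGA ATG ATG CTC ATT — no ATG→stop ORF.
Frame -3: CTT TAC ATT GCT TTA CTC TTC AGG ACT ACG TAC GGA CAT CTT ATT AGT ACG TCG GCT CCA TGC GAA TGA TGC TCA TTC — no ATG→stop ORF.
Longest: frame +1, positions 4–36, 33 nt = 11 codons = 10 aa. → 33 nucleotides.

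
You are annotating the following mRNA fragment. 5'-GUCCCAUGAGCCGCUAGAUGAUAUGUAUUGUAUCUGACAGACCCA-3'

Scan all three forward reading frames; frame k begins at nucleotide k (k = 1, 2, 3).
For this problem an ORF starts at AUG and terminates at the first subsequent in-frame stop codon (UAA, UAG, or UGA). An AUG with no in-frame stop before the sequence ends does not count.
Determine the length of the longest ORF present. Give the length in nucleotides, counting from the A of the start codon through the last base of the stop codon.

15

Frame 1: GUC CCA UGA GCC GCU AGA UGA UAU GUA UUG UAU CUG ACA GAC CCA — no AUG→stop ORF.
Frame 2: UCC CAU GAG CCG CUA GAU GAU AUG UAU UGU AUC UGA CAG ACC — AUG at 23, stop UGA at 35 → 15 nt.
Frame 3: CCC AUG AGC CGC UAG AUG AUA UGU AUU GUA UCU GAC AGA CCC — AUG at 6, stop UAG at 15 → 12 nt.
Longest: frame 2, positions 23–37, 15 nt = 5 codons = 4 aa. → 15 nucleotides.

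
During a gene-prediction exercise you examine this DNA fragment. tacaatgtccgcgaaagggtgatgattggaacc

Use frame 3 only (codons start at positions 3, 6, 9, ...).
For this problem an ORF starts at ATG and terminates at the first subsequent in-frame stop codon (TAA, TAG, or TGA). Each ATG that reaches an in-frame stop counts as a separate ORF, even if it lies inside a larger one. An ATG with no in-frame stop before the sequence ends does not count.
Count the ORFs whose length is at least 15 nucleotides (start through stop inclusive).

Frame 3: CAA TGT CCG CGA AAG GGT GAT GAT TGG AAC — no ATG→stop ORF.
No ORF reaches 15 nucleotides. Count = 0.

0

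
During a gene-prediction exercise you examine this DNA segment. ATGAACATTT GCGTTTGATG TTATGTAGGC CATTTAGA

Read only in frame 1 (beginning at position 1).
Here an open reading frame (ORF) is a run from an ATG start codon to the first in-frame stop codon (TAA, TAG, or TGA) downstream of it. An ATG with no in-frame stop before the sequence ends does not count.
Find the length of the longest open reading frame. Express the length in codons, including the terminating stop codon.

6

Frame 1: ATG AAC ATT TGC GTT TGA TGT TAT GTA GGC CAT TTA — ATG at 1, stop TGA at 16 → 18 nt.
Longest: frame 1, positions 1–18, 18 nt = 6 codons = 5 aa. → 6 codons.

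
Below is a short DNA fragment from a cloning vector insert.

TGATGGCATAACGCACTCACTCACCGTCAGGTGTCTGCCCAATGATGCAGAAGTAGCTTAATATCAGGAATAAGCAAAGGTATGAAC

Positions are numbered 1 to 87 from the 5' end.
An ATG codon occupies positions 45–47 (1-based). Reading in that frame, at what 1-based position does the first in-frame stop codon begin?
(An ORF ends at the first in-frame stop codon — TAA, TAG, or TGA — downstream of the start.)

Codons from position 45: ATG (45–47), CAG (48–50), AAG (51–53), TAG (54–56).
TAG is a stop codon; it begins at position 54.

54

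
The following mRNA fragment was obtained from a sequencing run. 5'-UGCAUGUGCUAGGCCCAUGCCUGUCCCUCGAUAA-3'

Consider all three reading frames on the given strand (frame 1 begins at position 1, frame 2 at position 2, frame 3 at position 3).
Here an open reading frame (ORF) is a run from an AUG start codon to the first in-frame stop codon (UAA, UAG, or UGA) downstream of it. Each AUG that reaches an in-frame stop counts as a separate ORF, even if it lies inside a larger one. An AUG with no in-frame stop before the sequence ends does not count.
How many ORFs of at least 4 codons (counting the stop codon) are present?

Frame 1: UGC AUG UGC UAG GCC CAU GCC UGU CCC UCG AUA — AUG at 4, stop UAG at 10 → 9 nt.
Frame 2: GCA UGU GCU AGG CCC AUG CCU GUC CCU CGA UAA — AUG at 17, stop UAA at 32 → 18 nt.
Frame 3: CAU GUG CUA GGC CCA UGC CUG UCC CUC GAU — no AUG→stop ORF.
ORFs ≥ 4 codons: frame 2 17–34 (6 codons). Count = 1.

1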